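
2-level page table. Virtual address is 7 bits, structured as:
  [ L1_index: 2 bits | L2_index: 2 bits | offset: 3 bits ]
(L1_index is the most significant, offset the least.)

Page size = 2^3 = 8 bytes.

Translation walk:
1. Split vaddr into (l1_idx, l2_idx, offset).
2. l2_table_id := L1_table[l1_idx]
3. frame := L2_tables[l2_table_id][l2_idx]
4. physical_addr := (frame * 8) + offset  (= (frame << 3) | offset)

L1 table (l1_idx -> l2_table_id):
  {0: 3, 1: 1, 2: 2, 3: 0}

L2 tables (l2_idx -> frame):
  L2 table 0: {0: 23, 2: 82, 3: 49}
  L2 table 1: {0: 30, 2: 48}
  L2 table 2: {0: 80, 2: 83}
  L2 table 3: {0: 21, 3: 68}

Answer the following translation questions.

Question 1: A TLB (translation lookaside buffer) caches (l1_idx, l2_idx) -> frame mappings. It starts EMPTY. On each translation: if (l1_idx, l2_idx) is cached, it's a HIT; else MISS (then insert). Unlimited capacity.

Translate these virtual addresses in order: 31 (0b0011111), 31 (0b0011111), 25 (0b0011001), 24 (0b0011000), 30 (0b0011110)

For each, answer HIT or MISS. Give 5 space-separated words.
vaddr=31: (0,3) not in TLB -> MISS, insert
vaddr=31: (0,3) in TLB -> HIT
vaddr=25: (0,3) in TLB -> HIT
vaddr=24: (0,3) in TLB -> HIT
vaddr=30: (0,3) in TLB -> HIT

Answer: MISS HIT HIT HIT HIT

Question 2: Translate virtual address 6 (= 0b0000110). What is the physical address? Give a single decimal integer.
Answer: 174

Derivation:
vaddr = 6 = 0b0000110
Split: l1_idx=0, l2_idx=0, offset=6
L1[0] = 3
L2[3][0] = 21
paddr = 21 * 8 + 6 = 174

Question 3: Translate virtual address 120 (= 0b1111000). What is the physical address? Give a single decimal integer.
vaddr = 120 = 0b1111000
Split: l1_idx=3, l2_idx=3, offset=0
L1[3] = 0
L2[0][3] = 49
paddr = 49 * 8 + 0 = 392

Answer: 392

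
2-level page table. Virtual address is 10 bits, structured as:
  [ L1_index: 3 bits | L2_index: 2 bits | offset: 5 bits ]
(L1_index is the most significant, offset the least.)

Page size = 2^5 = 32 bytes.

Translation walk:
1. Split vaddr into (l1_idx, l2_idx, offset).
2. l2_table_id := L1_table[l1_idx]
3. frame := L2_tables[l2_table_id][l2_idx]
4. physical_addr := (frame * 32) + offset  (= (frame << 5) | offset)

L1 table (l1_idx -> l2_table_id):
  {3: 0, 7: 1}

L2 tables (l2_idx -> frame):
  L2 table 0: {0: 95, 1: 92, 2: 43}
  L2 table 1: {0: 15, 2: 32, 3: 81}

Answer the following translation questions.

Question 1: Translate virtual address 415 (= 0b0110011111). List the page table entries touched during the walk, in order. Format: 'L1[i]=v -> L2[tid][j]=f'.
vaddr = 415 = 0b0110011111
Split: l1_idx=3, l2_idx=0, offset=31

Answer: L1[3]=0 -> L2[0][0]=95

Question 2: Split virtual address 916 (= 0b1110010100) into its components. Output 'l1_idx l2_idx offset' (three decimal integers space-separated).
vaddr = 916 = 0b1110010100
  top 3 bits -> l1_idx = 7
  next 2 bits -> l2_idx = 0
  bottom 5 bits -> offset = 20

Answer: 7 0 20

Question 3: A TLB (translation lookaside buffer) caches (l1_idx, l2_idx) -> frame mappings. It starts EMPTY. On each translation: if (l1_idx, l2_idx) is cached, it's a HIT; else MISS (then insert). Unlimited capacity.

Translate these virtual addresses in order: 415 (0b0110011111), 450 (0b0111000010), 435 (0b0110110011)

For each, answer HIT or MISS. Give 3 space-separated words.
Answer: MISS MISS MISS

Derivation:
vaddr=415: (3,0) not in TLB -> MISS, insert
vaddr=450: (3,2) not in TLB -> MISS, insert
vaddr=435: (3,1) not in TLB -> MISS, insert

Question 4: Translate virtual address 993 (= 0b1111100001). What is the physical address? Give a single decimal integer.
vaddr = 993 = 0b1111100001
Split: l1_idx=7, l2_idx=3, offset=1
L1[7] = 1
L2[1][3] = 81
paddr = 81 * 32 + 1 = 2593

Answer: 2593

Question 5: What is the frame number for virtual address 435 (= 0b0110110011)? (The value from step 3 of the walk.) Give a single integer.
Answer: 92

Derivation:
vaddr = 435: l1_idx=3, l2_idx=1
L1[3] = 0; L2[0][1] = 92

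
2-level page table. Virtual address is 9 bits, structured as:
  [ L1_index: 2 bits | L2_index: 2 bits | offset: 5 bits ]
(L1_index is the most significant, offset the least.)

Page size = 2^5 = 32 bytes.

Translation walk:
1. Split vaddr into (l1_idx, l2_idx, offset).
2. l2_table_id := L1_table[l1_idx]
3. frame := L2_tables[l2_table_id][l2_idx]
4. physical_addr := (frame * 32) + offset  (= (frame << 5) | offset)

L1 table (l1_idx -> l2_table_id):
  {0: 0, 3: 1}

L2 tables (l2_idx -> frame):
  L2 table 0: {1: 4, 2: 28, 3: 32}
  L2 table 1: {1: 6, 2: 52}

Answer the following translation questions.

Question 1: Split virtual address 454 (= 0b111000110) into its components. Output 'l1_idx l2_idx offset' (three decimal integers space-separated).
Answer: 3 2 6

Derivation:
vaddr = 454 = 0b111000110
  top 2 bits -> l1_idx = 3
  next 2 bits -> l2_idx = 2
  bottom 5 bits -> offset = 6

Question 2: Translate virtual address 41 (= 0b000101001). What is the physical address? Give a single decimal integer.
vaddr = 41 = 0b000101001
Split: l1_idx=0, l2_idx=1, offset=9
L1[0] = 0
L2[0][1] = 4
paddr = 4 * 32 + 9 = 137

Answer: 137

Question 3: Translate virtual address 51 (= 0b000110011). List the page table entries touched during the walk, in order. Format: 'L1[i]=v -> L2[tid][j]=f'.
vaddr = 51 = 0b000110011
Split: l1_idx=0, l2_idx=1, offset=19

Answer: L1[0]=0 -> L2[0][1]=4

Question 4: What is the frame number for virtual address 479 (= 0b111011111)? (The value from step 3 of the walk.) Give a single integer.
Answer: 52

Derivation:
vaddr = 479: l1_idx=3, l2_idx=2
L1[3] = 1; L2[1][2] = 52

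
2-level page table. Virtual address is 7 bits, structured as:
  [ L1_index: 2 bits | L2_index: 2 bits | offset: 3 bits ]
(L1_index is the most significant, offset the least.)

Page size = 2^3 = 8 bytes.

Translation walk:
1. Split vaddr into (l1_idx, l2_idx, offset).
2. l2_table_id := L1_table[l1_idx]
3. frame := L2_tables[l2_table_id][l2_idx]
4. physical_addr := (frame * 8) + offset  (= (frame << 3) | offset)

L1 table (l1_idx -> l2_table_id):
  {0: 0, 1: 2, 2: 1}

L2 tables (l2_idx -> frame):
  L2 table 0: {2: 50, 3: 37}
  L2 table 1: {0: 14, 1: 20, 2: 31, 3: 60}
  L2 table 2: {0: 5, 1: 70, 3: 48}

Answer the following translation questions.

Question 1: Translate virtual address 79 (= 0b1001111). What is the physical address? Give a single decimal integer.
vaddr = 79 = 0b1001111
Split: l1_idx=2, l2_idx=1, offset=7
L1[2] = 1
L2[1][1] = 20
paddr = 20 * 8 + 7 = 167

Answer: 167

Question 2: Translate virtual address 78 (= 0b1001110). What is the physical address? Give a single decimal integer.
vaddr = 78 = 0b1001110
Split: l1_idx=2, l2_idx=1, offset=6
L1[2] = 1
L2[1][1] = 20
paddr = 20 * 8 + 6 = 166

Answer: 166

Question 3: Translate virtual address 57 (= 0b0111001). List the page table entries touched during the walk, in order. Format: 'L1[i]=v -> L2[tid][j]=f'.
Answer: L1[1]=2 -> L2[2][3]=48

Derivation:
vaddr = 57 = 0b0111001
Split: l1_idx=1, l2_idx=3, offset=1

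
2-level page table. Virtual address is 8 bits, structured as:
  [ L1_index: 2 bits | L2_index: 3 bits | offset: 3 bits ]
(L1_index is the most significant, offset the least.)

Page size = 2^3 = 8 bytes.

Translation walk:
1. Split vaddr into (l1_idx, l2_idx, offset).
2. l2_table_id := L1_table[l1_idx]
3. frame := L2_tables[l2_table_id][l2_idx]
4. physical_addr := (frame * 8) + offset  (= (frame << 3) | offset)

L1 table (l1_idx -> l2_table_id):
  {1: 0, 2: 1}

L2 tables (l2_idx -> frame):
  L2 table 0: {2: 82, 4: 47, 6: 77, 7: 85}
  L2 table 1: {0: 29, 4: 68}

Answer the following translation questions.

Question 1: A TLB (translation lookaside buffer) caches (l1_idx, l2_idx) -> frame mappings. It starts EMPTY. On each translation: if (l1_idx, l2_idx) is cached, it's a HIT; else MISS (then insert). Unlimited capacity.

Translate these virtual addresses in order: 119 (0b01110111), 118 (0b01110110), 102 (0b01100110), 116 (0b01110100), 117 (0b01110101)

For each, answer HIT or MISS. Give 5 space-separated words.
vaddr=119: (1,6) not in TLB -> MISS, insert
vaddr=118: (1,6) in TLB -> HIT
vaddr=102: (1,4) not in TLB -> MISS, insert
vaddr=116: (1,6) in TLB -> HIT
vaddr=117: (1,6) in TLB -> HIT

Answer: MISS HIT MISS HIT HIT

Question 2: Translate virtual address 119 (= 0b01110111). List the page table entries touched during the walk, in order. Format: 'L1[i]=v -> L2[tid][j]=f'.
vaddr = 119 = 0b01110111
Split: l1_idx=1, l2_idx=6, offset=7

Answer: L1[1]=0 -> L2[0][6]=77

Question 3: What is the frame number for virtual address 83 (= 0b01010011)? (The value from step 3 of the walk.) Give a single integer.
vaddr = 83: l1_idx=1, l2_idx=2
L1[1] = 0; L2[0][2] = 82

Answer: 82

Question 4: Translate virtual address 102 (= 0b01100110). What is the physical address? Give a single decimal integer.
vaddr = 102 = 0b01100110
Split: l1_idx=1, l2_idx=4, offset=6
L1[1] = 0
L2[0][4] = 47
paddr = 47 * 8 + 6 = 382

Answer: 382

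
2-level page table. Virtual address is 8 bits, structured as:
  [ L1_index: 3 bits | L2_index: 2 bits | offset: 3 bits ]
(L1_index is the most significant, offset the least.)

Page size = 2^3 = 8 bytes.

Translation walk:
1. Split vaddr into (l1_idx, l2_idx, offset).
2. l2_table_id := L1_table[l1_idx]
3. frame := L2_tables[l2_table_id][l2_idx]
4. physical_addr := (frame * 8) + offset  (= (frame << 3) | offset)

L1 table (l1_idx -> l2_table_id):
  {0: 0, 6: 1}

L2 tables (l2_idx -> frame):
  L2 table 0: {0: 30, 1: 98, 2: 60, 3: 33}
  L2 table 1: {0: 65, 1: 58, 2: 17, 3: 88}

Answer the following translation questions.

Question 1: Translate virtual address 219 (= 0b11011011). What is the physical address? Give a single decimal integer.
vaddr = 219 = 0b11011011
Split: l1_idx=6, l2_idx=3, offset=3
L1[6] = 1
L2[1][3] = 88
paddr = 88 * 8 + 3 = 707

Answer: 707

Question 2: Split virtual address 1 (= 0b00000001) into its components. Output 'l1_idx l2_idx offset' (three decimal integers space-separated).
vaddr = 1 = 0b00000001
  top 3 bits -> l1_idx = 0
  next 2 bits -> l2_idx = 0
  bottom 3 bits -> offset = 1

Answer: 0 0 1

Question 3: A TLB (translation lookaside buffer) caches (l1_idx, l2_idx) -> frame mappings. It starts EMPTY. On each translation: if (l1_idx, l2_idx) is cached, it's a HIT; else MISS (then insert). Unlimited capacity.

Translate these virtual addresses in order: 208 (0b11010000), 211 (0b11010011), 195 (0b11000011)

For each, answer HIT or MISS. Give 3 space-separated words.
vaddr=208: (6,2) not in TLB -> MISS, insert
vaddr=211: (6,2) in TLB -> HIT
vaddr=195: (6,0) not in TLB -> MISS, insert

Answer: MISS HIT MISS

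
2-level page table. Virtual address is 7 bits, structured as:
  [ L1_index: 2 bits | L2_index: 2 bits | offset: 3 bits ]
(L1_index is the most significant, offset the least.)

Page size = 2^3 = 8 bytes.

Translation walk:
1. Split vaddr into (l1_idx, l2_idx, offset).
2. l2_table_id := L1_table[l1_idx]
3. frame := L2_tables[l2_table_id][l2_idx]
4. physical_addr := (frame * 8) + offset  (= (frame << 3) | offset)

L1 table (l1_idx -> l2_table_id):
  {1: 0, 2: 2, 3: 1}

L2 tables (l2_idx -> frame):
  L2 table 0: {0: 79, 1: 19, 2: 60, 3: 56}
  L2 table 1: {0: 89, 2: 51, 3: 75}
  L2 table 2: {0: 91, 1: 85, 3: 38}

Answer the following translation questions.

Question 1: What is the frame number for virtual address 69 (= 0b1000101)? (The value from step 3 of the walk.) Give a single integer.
Answer: 91

Derivation:
vaddr = 69: l1_idx=2, l2_idx=0
L1[2] = 2; L2[2][0] = 91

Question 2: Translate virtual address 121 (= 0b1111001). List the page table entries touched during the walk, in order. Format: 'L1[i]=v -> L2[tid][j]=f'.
Answer: L1[3]=1 -> L2[1][3]=75

Derivation:
vaddr = 121 = 0b1111001
Split: l1_idx=3, l2_idx=3, offset=1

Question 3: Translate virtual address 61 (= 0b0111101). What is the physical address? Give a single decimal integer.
vaddr = 61 = 0b0111101
Split: l1_idx=1, l2_idx=3, offset=5
L1[1] = 0
L2[0][3] = 56
paddr = 56 * 8 + 5 = 453

Answer: 453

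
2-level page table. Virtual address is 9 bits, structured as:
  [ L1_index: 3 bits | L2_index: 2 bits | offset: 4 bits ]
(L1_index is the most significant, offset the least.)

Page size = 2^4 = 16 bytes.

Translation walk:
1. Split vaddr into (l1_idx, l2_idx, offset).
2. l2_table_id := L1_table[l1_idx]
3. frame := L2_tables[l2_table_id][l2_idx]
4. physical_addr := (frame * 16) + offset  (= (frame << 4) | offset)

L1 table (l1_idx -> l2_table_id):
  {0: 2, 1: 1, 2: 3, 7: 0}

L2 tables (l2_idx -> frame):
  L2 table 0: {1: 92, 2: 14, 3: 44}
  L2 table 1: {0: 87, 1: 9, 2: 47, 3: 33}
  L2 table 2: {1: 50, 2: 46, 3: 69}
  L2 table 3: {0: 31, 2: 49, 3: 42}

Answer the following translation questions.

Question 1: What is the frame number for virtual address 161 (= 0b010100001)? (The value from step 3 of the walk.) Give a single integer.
vaddr = 161: l1_idx=2, l2_idx=2
L1[2] = 3; L2[3][2] = 49

Answer: 49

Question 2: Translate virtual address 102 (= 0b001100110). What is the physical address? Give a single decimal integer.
vaddr = 102 = 0b001100110
Split: l1_idx=1, l2_idx=2, offset=6
L1[1] = 1
L2[1][2] = 47
paddr = 47 * 16 + 6 = 758

Answer: 758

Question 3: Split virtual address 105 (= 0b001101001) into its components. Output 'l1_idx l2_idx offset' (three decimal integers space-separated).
Answer: 1 2 9

Derivation:
vaddr = 105 = 0b001101001
  top 3 bits -> l1_idx = 1
  next 2 bits -> l2_idx = 2
  bottom 4 bits -> offset = 9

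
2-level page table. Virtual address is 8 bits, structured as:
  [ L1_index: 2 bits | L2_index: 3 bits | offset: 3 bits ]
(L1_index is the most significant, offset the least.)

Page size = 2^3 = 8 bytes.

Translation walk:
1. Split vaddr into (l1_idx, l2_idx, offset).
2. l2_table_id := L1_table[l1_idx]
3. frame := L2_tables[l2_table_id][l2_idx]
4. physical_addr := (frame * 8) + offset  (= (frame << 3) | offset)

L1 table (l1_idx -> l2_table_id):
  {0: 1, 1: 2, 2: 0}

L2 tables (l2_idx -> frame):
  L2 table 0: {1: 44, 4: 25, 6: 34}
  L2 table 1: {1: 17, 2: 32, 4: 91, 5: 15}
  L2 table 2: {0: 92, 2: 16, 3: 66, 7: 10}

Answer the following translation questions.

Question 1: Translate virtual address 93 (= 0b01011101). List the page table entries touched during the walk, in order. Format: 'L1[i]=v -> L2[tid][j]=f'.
vaddr = 93 = 0b01011101
Split: l1_idx=1, l2_idx=3, offset=5

Answer: L1[1]=2 -> L2[2][3]=66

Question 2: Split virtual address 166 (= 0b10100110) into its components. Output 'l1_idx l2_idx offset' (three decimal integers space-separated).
Answer: 2 4 6

Derivation:
vaddr = 166 = 0b10100110
  top 2 bits -> l1_idx = 2
  next 3 bits -> l2_idx = 4
  bottom 3 bits -> offset = 6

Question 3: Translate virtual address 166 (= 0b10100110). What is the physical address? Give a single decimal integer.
Answer: 206

Derivation:
vaddr = 166 = 0b10100110
Split: l1_idx=2, l2_idx=4, offset=6
L1[2] = 0
L2[0][4] = 25
paddr = 25 * 8 + 6 = 206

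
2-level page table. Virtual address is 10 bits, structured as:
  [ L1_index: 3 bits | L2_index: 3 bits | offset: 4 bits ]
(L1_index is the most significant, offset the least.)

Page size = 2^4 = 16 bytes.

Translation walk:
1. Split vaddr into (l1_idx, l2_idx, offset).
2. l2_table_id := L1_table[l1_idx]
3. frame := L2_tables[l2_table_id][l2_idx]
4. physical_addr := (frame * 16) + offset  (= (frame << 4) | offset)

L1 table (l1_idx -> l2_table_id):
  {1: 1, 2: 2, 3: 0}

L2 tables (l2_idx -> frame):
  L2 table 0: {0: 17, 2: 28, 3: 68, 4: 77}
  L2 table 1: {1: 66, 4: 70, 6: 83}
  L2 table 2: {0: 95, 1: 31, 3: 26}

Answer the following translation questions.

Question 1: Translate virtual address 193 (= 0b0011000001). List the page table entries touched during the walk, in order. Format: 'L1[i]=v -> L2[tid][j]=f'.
Answer: L1[1]=1 -> L2[1][4]=70

Derivation:
vaddr = 193 = 0b0011000001
Split: l1_idx=1, l2_idx=4, offset=1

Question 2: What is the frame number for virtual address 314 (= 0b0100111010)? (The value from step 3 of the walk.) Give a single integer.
vaddr = 314: l1_idx=2, l2_idx=3
L1[2] = 2; L2[2][3] = 26

Answer: 26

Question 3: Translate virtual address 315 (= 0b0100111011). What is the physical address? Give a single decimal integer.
Answer: 427

Derivation:
vaddr = 315 = 0b0100111011
Split: l1_idx=2, l2_idx=3, offset=11
L1[2] = 2
L2[2][3] = 26
paddr = 26 * 16 + 11 = 427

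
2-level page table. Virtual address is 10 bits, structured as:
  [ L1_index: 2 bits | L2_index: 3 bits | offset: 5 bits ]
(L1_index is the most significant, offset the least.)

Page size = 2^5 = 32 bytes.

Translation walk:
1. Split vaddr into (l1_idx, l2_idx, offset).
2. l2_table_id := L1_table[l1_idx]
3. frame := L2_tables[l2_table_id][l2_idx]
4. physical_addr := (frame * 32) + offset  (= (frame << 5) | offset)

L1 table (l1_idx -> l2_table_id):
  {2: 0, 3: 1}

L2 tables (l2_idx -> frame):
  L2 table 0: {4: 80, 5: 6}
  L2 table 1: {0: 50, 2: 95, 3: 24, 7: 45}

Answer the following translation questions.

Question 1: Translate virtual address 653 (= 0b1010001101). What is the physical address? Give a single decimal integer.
Answer: 2573

Derivation:
vaddr = 653 = 0b1010001101
Split: l1_idx=2, l2_idx=4, offset=13
L1[2] = 0
L2[0][4] = 80
paddr = 80 * 32 + 13 = 2573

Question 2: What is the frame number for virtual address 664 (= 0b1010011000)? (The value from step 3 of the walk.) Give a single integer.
Answer: 80

Derivation:
vaddr = 664: l1_idx=2, l2_idx=4
L1[2] = 0; L2[0][4] = 80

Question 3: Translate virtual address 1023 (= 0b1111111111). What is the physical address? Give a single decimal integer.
vaddr = 1023 = 0b1111111111
Split: l1_idx=3, l2_idx=7, offset=31
L1[3] = 1
L2[1][7] = 45
paddr = 45 * 32 + 31 = 1471

Answer: 1471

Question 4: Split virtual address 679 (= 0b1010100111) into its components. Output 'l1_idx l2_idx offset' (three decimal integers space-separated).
Answer: 2 5 7

Derivation:
vaddr = 679 = 0b1010100111
  top 2 bits -> l1_idx = 2
  next 3 bits -> l2_idx = 5
  bottom 5 bits -> offset = 7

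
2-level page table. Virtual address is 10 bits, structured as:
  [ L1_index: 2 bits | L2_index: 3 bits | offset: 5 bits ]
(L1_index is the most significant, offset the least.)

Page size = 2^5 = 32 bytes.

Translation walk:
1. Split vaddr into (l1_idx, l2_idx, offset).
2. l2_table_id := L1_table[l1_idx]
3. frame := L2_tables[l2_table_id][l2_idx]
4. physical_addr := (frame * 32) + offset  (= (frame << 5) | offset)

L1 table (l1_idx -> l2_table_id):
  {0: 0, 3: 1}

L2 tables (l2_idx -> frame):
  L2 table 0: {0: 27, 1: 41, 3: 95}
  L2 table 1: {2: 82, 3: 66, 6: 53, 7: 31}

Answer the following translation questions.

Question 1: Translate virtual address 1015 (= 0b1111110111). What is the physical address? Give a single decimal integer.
Answer: 1015

Derivation:
vaddr = 1015 = 0b1111110111
Split: l1_idx=3, l2_idx=7, offset=23
L1[3] = 1
L2[1][7] = 31
paddr = 31 * 32 + 23 = 1015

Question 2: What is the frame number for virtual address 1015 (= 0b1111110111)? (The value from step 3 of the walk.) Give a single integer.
Answer: 31

Derivation:
vaddr = 1015: l1_idx=3, l2_idx=7
L1[3] = 1; L2[1][7] = 31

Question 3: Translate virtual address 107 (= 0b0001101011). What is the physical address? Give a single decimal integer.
Answer: 3051

Derivation:
vaddr = 107 = 0b0001101011
Split: l1_idx=0, l2_idx=3, offset=11
L1[0] = 0
L2[0][3] = 95
paddr = 95 * 32 + 11 = 3051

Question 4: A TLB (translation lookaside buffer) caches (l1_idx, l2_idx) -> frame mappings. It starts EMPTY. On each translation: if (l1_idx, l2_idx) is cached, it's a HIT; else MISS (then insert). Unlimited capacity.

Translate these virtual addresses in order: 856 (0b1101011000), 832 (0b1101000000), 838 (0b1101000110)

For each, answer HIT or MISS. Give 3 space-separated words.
Answer: MISS HIT HIT

Derivation:
vaddr=856: (3,2) not in TLB -> MISS, insert
vaddr=832: (3,2) in TLB -> HIT
vaddr=838: (3,2) in TLB -> HIT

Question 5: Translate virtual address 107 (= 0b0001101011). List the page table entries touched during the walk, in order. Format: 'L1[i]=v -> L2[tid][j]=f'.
Answer: L1[0]=0 -> L2[0][3]=95

Derivation:
vaddr = 107 = 0b0001101011
Split: l1_idx=0, l2_idx=3, offset=11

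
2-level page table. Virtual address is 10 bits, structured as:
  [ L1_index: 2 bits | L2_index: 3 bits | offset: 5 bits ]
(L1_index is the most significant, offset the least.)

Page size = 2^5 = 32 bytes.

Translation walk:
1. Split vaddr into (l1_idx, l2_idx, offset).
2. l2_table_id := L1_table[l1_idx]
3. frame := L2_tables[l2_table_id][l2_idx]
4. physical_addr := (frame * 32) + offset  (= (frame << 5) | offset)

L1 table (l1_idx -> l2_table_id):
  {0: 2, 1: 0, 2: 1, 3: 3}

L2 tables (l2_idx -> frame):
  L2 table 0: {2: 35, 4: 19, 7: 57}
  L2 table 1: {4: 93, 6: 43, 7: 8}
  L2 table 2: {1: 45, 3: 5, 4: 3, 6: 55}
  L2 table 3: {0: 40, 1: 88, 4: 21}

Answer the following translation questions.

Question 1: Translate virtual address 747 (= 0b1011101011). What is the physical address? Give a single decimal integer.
Answer: 267

Derivation:
vaddr = 747 = 0b1011101011
Split: l1_idx=2, l2_idx=7, offset=11
L1[2] = 1
L2[1][7] = 8
paddr = 8 * 32 + 11 = 267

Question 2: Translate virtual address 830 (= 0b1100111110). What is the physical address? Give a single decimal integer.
Answer: 2846

Derivation:
vaddr = 830 = 0b1100111110
Split: l1_idx=3, l2_idx=1, offset=30
L1[3] = 3
L2[3][1] = 88
paddr = 88 * 32 + 30 = 2846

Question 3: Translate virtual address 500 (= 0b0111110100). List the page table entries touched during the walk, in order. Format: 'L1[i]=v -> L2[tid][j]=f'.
vaddr = 500 = 0b0111110100
Split: l1_idx=1, l2_idx=7, offset=20

Answer: L1[1]=0 -> L2[0][7]=57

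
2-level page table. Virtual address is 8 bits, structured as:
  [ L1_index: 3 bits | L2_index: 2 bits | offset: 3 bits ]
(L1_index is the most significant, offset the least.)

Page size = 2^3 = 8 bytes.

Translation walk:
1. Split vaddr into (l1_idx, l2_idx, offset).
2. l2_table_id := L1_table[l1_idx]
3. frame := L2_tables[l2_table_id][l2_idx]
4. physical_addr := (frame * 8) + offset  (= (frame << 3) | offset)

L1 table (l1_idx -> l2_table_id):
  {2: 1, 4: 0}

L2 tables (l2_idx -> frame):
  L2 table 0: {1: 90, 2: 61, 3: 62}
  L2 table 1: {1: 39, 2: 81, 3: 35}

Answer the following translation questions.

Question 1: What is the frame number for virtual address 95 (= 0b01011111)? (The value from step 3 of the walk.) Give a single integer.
vaddr = 95: l1_idx=2, l2_idx=3
L1[2] = 1; L2[1][3] = 35

Answer: 35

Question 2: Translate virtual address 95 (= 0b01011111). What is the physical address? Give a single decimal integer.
Answer: 287

Derivation:
vaddr = 95 = 0b01011111
Split: l1_idx=2, l2_idx=3, offset=7
L1[2] = 1
L2[1][3] = 35
paddr = 35 * 8 + 7 = 287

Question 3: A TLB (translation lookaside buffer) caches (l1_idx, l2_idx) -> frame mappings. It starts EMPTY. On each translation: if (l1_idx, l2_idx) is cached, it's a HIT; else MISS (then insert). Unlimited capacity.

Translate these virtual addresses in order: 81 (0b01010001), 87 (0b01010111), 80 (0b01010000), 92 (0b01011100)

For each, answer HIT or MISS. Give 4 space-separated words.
vaddr=81: (2,2) not in TLB -> MISS, insert
vaddr=87: (2,2) in TLB -> HIT
vaddr=80: (2,2) in TLB -> HIT
vaddr=92: (2,3) not in TLB -> MISS, insert

Answer: MISS HIT HIT MISS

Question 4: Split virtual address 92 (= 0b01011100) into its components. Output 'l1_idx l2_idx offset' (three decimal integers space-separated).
Answer: 2 3 4

Derivation:
vaddr = 92 = 0b01011100
  top 3 bits -> l1_idx = 2
  next 2 bits -> l2_idx = 3
  bottom 3 bits -> offset = 4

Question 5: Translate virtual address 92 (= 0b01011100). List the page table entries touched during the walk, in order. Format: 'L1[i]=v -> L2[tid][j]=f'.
Answer: L1[2]=1 -> L2[1][3]=35

Derivation:
vaddr = 92 = 0b01011100
Split: l1_idx=2, l2_idx=3, offset=4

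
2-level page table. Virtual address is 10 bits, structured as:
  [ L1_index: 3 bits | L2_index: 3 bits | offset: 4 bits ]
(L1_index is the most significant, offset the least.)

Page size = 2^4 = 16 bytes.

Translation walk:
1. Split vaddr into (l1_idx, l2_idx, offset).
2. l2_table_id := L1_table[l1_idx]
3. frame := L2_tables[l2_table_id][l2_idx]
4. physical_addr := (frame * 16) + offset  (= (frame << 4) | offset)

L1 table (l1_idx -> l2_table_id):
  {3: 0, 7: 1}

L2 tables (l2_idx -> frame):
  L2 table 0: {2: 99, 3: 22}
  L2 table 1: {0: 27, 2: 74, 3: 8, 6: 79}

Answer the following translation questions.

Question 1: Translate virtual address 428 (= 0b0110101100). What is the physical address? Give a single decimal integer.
Answer: 1596

Derivation:
vaddr = 428 = 0b0110101100
Split: l1_idx=3, l2_idx=2, offset=12
L1[3] = 0
L2[0][2] = 99
paddr = 99 * 16 + 12 = 1596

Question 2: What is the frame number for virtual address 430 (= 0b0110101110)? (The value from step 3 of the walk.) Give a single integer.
Answer: 99

Derivation:
vaddr = 430: l1_idx=3, l2_idx=2
L1[3] = 0; L2[0][2] = 99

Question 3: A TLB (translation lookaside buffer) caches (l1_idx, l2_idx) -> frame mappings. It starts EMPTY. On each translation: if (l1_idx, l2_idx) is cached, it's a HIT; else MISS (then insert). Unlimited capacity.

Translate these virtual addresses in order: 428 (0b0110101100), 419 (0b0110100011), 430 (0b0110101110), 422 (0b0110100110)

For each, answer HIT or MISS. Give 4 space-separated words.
Answer: MISS HIT HIT HIT

Derivation:
vaddr=428: (3,2) not in TLB -> MISS, insert
vaddr=419: (3,2) in TLB -> HIT
vaddr=430: (3,2) in TLB -> HIT
vaddr=422: (3,2) in TLB -> HIT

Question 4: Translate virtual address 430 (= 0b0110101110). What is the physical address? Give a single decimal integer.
Answer: 1598

Derivation:
vaddr = 430 = 0b0110101110
Split: l1_idx=3, l2_idx=2, offset=14
L1[3] = 0
L2[0][2] = 99
paddr = 99 * 16 + 14 = 1598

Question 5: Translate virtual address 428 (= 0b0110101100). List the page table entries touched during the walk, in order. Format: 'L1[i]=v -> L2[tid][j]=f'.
vaddr = 428 = 0b0110101100
Split: l1_idx=3, l2_idx=2, offset=12

Answer: L1[3]=0 -> L2[0][2]=99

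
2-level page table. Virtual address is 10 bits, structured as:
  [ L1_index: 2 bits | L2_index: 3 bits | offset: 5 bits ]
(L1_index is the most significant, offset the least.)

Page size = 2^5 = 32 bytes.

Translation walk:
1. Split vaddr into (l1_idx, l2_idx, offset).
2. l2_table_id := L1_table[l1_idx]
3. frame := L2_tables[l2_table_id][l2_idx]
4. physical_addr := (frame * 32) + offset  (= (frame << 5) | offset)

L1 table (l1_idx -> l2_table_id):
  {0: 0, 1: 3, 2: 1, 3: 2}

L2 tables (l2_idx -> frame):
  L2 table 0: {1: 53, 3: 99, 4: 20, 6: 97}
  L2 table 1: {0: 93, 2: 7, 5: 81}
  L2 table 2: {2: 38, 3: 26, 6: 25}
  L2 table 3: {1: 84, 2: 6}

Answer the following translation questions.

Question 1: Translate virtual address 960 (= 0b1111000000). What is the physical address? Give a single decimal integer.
Answer: 800

Derivation:
vaddr = 960 = 0b1111000000
Split: l1_idx=3, l2_idx=6, offset=0
L1[3] = 2
L2[2][6] = 25
paddr = 25 * 32 + 0 = 800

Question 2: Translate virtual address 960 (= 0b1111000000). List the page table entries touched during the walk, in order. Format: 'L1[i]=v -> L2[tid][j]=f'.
Answer: L1[3]=2 -> L2[2][6]=25

Derivation:
vaddr = 960 = 0b1111000000
Split: l1_idx=3, l2_idx=6, offset=0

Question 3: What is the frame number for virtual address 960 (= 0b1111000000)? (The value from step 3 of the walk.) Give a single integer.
vaddr = 960: l1_idx=3, l2_idx=6
L1[3] = 2; L2[2][6] = 25

Answer: 25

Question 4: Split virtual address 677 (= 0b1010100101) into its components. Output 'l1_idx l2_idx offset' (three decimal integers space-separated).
Answer: 2 5 5

Derivation:
vaddr = 677 = 0b1010100101
  top 2 bits -> l1_idx = 2
  next 3 bits -> l2_idx = 5
  bottom 5 bits -> offset = 5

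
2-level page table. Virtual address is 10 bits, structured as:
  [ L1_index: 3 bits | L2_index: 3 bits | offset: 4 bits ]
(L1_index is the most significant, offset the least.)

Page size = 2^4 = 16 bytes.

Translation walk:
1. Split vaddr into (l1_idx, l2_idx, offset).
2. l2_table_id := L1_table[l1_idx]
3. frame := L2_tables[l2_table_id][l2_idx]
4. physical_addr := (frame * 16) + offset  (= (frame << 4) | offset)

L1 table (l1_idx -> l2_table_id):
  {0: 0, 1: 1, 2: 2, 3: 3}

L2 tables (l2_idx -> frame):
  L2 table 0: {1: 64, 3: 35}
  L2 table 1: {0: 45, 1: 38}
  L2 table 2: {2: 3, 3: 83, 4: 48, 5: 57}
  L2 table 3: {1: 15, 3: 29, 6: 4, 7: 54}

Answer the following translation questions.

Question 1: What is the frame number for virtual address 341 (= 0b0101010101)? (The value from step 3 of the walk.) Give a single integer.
vaddr = 341: l1_idx=2, l2_idx=5
L1[2] = 2; L2[2][5] = 57

Answer: 57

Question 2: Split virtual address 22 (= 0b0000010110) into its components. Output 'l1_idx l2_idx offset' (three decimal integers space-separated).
Answer: 0 1 6

Derivation:
vaddr = 22 = 0b0000010110
  top 3 bits -> l1_idx = 0
  next 3 bits -> l2_idx = 1
  bottom 4 bits -> offset = 6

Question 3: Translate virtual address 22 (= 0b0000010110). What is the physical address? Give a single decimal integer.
vaddr = 22 = 0b0000010110
Split: l1_idx=0, l2_idx=1, offset=6
L1[0] = 0
L2[0][1] = 64
paddr = 64 * 16 + 6 = 1030

Answer: 1030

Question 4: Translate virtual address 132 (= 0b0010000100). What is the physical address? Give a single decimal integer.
Answer: 724

Derivation:
vaddr = 132 = 0b0010000100
Split: l1_idx=1, l2_idx=0, offset=4
L1[1] = 1
L2[1][0] = 45
paddr = 45 * 16 + 4 = 724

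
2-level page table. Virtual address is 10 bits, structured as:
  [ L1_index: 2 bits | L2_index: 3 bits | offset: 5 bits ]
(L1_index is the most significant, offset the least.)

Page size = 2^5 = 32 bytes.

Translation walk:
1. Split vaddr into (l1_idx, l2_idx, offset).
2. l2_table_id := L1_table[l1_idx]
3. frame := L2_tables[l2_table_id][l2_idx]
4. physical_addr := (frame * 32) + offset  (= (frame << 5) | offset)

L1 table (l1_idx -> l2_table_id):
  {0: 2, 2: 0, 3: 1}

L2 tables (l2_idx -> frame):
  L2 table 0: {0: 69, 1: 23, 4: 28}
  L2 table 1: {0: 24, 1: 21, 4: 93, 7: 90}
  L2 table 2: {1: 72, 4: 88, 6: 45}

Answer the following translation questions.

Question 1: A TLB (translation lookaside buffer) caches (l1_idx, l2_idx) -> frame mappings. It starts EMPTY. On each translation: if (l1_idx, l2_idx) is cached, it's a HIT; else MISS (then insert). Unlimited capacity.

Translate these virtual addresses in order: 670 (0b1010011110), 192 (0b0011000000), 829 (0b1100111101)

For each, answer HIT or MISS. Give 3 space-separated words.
vaddr=670: (2,4) not in TLB -> MISS, insert
vaddr=192: (0,6) not in TLB -> MISS, insert
vaddr=829: (3,1) not in TLB -> MISS, insert

Answer: MISS MISS MISS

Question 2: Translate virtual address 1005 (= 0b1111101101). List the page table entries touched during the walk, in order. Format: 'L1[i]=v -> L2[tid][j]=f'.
vaddr = 1005 = 0b1111101101
Split: l1_idx=3, l2_idx=7, offset=13

Answer: L1[3]=1 -> L2[1][7]=90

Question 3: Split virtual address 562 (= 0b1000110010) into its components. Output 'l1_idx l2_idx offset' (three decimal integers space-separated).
vaddr = 562 = 0b1000110010
  top 2 bits -> l1_idx = 2
  next 3 bits -> l2_idx = 1
  bottom 5 bits -> offset = 18

Answer: 2 1 18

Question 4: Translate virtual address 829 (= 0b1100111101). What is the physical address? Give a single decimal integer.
vaddr = 829 = 0b1100111101
Split: l1_idx=3, l2_idx=1, offset=29
L1[3] = 1
L2[1][1] = 21
paddr = 21 * 32 + 29 = 701

Answer: 701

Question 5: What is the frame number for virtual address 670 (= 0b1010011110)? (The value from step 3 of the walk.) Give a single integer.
vaddr = 670: l1_idx=2, l2_idx=4
L1[2] = 0; L2[0][4] = 28

Answer: 28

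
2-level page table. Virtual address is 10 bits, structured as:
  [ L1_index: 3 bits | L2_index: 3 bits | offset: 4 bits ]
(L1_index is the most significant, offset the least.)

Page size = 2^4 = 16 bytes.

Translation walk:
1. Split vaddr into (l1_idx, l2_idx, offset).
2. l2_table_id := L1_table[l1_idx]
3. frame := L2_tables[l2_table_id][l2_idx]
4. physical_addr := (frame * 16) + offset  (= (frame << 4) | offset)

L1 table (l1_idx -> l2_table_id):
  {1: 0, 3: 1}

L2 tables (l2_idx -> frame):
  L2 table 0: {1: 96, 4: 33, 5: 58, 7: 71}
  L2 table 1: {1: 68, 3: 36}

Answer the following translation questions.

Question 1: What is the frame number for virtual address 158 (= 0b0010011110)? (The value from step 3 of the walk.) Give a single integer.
Answer: 96

Derivation:
vaddr = 158: l1_idx=1, l2_idx=1
L1[1] = 0; L2[0][1] = 96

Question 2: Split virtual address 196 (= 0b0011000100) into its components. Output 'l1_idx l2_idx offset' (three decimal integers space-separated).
vaddr = 196 = 0b0011000100
  top 3 bits -> l1_idx = 1
  next 3 bits -> l2_idx = 4
  bottom 4 bits -> offset = 4

Answer: 1 4 4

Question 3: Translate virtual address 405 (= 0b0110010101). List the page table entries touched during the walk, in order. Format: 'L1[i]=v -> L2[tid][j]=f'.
vaddr = 405 = 0b0110010101
Split: l1_idx=3, l2_idx=1, offset=5

Answer: L1[3]=1 -> L2[1][1]=68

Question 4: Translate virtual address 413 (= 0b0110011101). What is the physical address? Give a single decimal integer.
Answer: 1101

Derivation:
vaddr = 413 = 0b0110011101
Split: l1_idx=3, l2_idx=1, offset=13
L1[3] = 1
L2[1][1] = 68
paddr = 68 * 16 + 13 = 1101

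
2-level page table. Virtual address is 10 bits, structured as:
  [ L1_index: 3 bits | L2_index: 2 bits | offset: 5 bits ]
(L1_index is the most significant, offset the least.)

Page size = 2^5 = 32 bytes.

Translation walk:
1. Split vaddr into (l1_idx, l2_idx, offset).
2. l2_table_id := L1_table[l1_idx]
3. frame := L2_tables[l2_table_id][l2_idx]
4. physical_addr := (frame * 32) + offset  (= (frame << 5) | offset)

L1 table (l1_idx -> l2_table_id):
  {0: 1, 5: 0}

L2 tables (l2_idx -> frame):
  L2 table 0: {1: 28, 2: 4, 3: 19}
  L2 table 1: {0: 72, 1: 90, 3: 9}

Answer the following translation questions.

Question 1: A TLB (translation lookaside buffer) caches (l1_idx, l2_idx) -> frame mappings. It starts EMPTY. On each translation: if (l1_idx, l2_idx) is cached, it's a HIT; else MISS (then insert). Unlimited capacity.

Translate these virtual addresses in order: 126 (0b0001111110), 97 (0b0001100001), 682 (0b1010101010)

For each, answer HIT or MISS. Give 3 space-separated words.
Answer: MISS HIT MISS

Derivation:
vaddr=126: (0,3) not in TLB -> MISS, insert
vaddr=97: (0,3) in TLB -> HIT
vaddr=682: (5,1) not in TLB -> MISS, insert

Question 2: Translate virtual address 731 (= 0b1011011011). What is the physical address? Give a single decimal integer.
Answer: 155

Derivation:
vaddr = 731 = 0b1011011011
Split: l1_idx=5, l2_idx=2, offset=27
L1[5] = 0
L2[0][2] = 4
paddr = 4 * 32 + 27 = 155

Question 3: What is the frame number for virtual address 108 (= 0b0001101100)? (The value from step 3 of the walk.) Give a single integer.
Answer: 9

Derivation:
vaddr = 108: l1_idx=0, l2_idx=3
L1[0] = 1; L2[1][3] = 9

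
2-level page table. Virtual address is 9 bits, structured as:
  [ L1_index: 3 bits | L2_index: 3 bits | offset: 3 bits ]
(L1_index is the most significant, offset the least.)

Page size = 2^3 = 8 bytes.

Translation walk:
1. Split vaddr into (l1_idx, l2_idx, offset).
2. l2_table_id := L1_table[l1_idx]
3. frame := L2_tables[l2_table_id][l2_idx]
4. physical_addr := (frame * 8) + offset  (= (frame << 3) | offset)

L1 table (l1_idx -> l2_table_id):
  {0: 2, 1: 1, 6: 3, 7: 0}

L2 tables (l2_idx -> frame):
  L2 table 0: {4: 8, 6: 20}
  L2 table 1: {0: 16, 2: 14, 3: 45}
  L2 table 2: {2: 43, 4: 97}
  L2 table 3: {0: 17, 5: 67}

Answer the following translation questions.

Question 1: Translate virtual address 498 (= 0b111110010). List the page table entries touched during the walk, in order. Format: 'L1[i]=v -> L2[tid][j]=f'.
Answer: L1[7]=0 -> L2[0][6]=20

Derivation:
vaddr = 498 = 0b111110010
Split: l1_idx=7, l2_idx=6, offset=2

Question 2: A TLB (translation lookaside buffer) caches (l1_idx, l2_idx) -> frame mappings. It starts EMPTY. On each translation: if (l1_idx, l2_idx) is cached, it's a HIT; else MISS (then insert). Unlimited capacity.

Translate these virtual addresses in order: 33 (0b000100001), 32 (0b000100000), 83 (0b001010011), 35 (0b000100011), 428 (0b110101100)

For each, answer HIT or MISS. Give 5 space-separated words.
vaddr=33: (0,4) not in TLB -> MISS, insert
vaddr=32: (0,4) in TLB -> HIT
vaddr=83: (1,2) not in TLB -> MISS, insert
vaddr=35: (0,4) in TLB -> HIT
vaddr=428: (6,5) not in TLB -> MISS, insert

Answer: MISS HIT MISS HIT MISS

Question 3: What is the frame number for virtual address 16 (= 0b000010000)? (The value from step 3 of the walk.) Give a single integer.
vaddr = 16: l1_idx=0, l2_idx=2
L1[0] = 2; L2[2][2] = 43

Answer: 43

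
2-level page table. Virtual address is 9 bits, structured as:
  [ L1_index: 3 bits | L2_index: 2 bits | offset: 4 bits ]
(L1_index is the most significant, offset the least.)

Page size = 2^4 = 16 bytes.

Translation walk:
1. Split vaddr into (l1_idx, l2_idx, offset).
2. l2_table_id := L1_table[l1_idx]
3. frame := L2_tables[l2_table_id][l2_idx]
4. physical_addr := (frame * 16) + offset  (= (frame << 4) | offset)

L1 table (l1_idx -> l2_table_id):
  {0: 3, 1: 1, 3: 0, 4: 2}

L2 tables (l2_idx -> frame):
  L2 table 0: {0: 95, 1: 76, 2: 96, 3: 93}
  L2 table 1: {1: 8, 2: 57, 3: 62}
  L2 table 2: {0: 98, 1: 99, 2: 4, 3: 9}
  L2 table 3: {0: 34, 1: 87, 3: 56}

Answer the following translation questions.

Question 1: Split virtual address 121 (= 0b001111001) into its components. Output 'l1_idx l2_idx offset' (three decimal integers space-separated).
vaddr = 121 = 0b001111001
  top 3 bits -> l1_idx = 1
  next 2 bits -> l2_idx = 3
  bottom 4 bits -> offset = 9

Answer: 1 3 9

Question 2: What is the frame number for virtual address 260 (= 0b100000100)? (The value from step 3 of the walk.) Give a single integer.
vaddr = 260: l1_idx=4, l2_idx=0
L1[4] = 2; L2[2][0] = 98

Answer: 98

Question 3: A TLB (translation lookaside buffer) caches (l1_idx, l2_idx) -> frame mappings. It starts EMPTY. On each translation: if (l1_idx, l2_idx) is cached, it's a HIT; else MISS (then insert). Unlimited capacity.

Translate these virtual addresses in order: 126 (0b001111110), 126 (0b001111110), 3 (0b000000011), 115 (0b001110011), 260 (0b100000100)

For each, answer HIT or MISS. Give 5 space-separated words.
vaddr=126: (1,3) not in TLB -> MISS, insert
vaddr=126: (1,3) in TLB -> HIT
vaddr=3: (0,0) not in TLB -> MISS, insert
vaddr=115: (1,3) in TLB -> HIT
vaddr=260: (4,0) not in TLB -> MISS, insert

Answer: MISS HIT MISS HIT MISS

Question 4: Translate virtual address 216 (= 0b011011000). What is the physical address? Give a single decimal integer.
vaddr = 216 = 0b011011000
Split: l1_idx=3, l2_idx=1, offset=8
L1[3] = 0
L2[0][1] = 76
paddr = 76 * 16 + 8 = 1224

Answer: 1224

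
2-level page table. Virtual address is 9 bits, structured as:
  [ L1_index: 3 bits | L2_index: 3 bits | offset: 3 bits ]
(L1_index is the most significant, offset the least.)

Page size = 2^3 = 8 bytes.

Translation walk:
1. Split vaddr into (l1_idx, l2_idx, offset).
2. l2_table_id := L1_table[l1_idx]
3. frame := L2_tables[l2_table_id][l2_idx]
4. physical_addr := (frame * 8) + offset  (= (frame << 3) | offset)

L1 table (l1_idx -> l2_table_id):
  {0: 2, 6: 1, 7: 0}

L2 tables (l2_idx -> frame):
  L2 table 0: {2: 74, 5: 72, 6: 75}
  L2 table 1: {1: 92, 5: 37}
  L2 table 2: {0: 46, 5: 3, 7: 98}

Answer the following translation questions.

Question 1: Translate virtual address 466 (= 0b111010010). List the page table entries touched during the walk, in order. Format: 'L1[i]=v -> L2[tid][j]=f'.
Answer: L1[7]=0 -> L2[0][2]=74

Derivation:
vaddr = 466 = 0b111010010
Split: l1_idx=7, l2_idx=2, offset=2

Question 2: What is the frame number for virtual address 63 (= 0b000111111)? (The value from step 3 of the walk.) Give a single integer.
Answer: 98

Derivation:
vaddr = 63: l1_idx=0, l2_idx=7
L1[0] = 2; L2[2][7] = 98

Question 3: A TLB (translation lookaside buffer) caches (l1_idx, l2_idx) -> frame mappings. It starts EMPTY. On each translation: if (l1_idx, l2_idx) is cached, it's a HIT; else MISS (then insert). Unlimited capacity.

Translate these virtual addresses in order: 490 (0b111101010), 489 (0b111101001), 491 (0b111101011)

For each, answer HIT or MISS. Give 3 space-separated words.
vaddr=490: (7,5) not in TLB -> MISS, insert
vaddr=489: (7,5) in TLB -> HIT
vaddr=491: (7,5) in TLB -> HIT

Answer: MISS HIT HIT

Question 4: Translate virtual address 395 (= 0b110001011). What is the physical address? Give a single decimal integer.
vaddr = 395 = 0b110001011
Split: l1_idx=6, l2_idx=1, offset=3
L1[6] = 1
L2[1][1] = 92
paddr = 92 * 8 + 3 = 739

Answer: 739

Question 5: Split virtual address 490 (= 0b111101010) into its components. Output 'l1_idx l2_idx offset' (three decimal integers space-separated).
Answer: 7 5 2

Derivation:
vaddr = 490 = 0b111101010
  top 3 bits -> l1_idx = 7
  next 3 bits -> l2_idx = 5
  bottom 3 bits -> offset = 2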